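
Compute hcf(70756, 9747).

Euclid: 70756 = 7·9747 + 2527; 9747 = 3·2527 + 2166; 2527 = 1·2166 + 361; 2166 = 6·361 + 0. Last nonzero remainder: 361.

361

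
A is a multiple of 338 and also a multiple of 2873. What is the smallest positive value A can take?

5746

338 = 2 · 13²; 2873 = 13² · 17
max exponents: 2 · 13² · 17 = 5746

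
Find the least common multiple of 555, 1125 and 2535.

555 = 3 · 5 · 37; 1125 = 3² · 5³; 2535 = 3 · 5 · 13²
lcm takes max exponent of each prime: 3² · 5³ · 13² · 37 = 7034625

7034625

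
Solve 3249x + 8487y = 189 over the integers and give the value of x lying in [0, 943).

802

Reduce mod 8487: 3249x ≡ 189 (mod 8487). With g = gcd(3249, 8487) = 9 dividing 189, divide through: 361x ≡ 21 (mod 943).
Since gcd(361, 943) = 1, x ≡ 21·(361)⁻¹ ≡ 802 (mod 943). Smallest non-negative: 802.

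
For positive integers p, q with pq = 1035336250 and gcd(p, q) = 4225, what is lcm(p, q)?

For any two positive integers, gcd × lcm equals their product. Hence lcm = 1035336250 / 4225 = 245050.

245050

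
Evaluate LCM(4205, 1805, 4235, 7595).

4205 = 5 · 29²; 1805 = 5 · 19²; 4235 = 5 · 7 · 11²; 7595 = 5 · 7² · 31
lcm takes max exponent of each prime: 5 · 7² · 11² · 19² · 29² · 31 = 279007800995

279007800995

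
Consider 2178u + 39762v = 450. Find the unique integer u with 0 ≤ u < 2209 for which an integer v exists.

128

Reduce mod 39762: 2178u ≡ 450 (mod 39762). With g = gcd(2178, 39762) = 18 dividing 450, divide through: 121u ≡ 25 (mod 2209).
Since gcd(121, 2209) = 1, u ≡ 25·(121)⁻¹ ≡ 128 (mod 2209). Smallest non-negative: 128.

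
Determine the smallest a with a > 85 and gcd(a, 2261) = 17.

gcd(a, 2261) = 17 forces 17 | a; write a = 17s. Then gcd(17s, 17·133) = 17·gcd(s, 133), so need gcd(s, 133) = 1.
17s > 85 gives s ≥ 6. The least s ≥ 6 coprime to 133 is 6, so a = 17·6 = 102.

102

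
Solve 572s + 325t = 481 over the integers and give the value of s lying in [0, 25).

23

Euclid: 572 = 1·325 + 247; 325 = 1·247 + 78; 247 = 3·78 + 13; 78 = 6·13 + 0 → gcd = 13; 481 = 13·37.
Back-substitution yields 572·(4) + 325·(-7) = 13, so one solution is s = 4·37 = 148, t = -7·37 = -259.
Solutions in s differ by 325/13 = 25; the one in [0, 25) is 148 mod 25 = 23.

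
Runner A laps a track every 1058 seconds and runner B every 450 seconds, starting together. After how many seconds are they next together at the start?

238050

gcd first: 1058 = 2·450 + 158; 450 = 2·158 + 134; 158 = 1·134 + 24; 134 = 5·24 + 14; 24 = 1·14 + 10; 14 = 1·10 + 4; 10 = 2·4 + 2; 4 = 2·2 + 0 → gcd = 2
lcm = 1058·450/gcd = 476100/2 = 238050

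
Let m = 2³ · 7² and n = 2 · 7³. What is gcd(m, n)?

98

min exponent per shared prime: 2 · 7² = 98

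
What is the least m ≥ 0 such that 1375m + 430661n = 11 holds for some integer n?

7517

gcd(1375, 430661) = 11 (Euclid: 430661 = 313·1375 + 286; 1375 = 4·286 + 231; 286 = 1·231 + 55; 231 = 4·55 + 11; 55 = 5·11 + 0), and 11 | 11.
Extended Euclid: 1375·(7517) + 430661·(-24) = 11. Scale by 1: m₀ = 7517.
General solution m = m₀ + 39151t; reducing mod 39151 gives m = 7517 (and n = -24).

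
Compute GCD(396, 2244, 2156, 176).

gcd(396, 2244): 2244 = 5·396 + 264; 396 = 1·264 + 132; 264 = 2·132 + 0 → 132
gcd(132, 2156): 2156 = 16·132 + 44; 132 = 3·44 + 0 → 44
gcd(44, 176): 176 = 4·44 + 0 → 44

44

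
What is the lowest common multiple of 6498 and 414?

149454

gcd first: 6498 = 15·414 + 288; 414 = 1·288 + 126; 288 = 2·126 + 36; 126 = 3·36 + 18; 36 = 2·18 + 0 → gcd = 18
lcm = 6498·414/gcd = 2690172/18 = 149454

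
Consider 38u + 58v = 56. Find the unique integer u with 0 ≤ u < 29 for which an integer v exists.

3

Reduce mod 58: 38u ≡ 56 (mod 58). With g = gcd(38, 58) = 2 dividing 56, divide through: 19u ≡ 28 (mod 29).
Since gcd(19, 29) = 1, u ≡ 28·(19)⁻¹ ≡ 3 (mod 29). Smallest non-negative: 3.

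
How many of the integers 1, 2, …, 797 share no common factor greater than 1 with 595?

515

595 = 5·7·17. Inclusion–exclusion on these primes:
797 − ⌊797/5⌋ − ⌊797/7⌋ − ⌊797/17⌋ + ⌊797/35⌋ + ⌊797/85⌋ + ⌊797/119⌋ − ⌊797/595⌋ = 515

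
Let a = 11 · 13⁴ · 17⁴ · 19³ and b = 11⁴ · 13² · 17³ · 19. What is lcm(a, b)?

239552461753972939

max exponent per prime: 11⁴ · 13⁴ · 17⁴ · 19³ = 239552461753972939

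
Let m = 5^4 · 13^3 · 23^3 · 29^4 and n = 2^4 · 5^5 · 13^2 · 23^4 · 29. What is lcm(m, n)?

21742195521961850000

max exponent per prime: 2^4 · 5^5 · 13^3 · 23^4 · 29^4 = 21742195521961850000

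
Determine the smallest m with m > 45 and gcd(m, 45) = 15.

60

45 = 15·3. Any m with gcd(m, 45) = 15 is a multiple of 15, say 15s, with s coprime to 3.
Need s > 45/15, so s ≥ 4. First s ≥ 4 with gcd(s, 3) = 1 is s = 4. Thus m = 15·4 = 60.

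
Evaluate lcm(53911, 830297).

gcd first: 830297 = 15·53911 + 21632; 53911 = 2·21632 + 10647; 21632 = 2·10647 + 338; 10647 = 31·338 + 169; 338 = 2·169 + 0 → gcd = 169
lcm = 53911·830297/gcd = 44762141567/169 = 264864743

264864743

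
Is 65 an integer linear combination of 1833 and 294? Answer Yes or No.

gcd(1833, 294): 1833 = 6·294 + 69; 294 = 4·69 + 18; 69 = 3·18 + 15; 18 = 1·15 + 3; 15 = 5·3 + 0 → 3
3 does not divide 65, so a solution does not exist.

No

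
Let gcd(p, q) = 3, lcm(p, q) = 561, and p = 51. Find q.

33

Using pq = gcd(p,q)·lcm(p,q) = 3·561 = 1683, we get q = 1683/51 = 33.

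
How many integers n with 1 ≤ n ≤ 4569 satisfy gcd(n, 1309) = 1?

Prime factors of 1309: 7, 11, 17. Count integers ≤ 4569 divisible by none of them.
By inclusion–exclusion: 4569 − ⌊4569/7⌋ − ⌊4569/11⌋ − ⌊4569/17⌋ + ⌊4569/77⌋ + ⌊4569/119⌋ + ⌊4569/187⌋ − ⌊4569/1309⌋ = 3352.

3352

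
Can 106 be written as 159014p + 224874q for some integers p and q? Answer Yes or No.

gcd(159014, 224874): 224874 = 1·159014 + 65860; 159014 = 2·65860 + 27294; 65860 = 2·27294 + 11272; 27294 = 2·11272 + 4750; 11272 = 2·4750 + 1772; 4750 = 2·1772 + 1206; 1772 = 1·1206 + 566; 1206 = 2·566 + 74; 566 = 7·74 + 48; 74 = 1·48 + 26; 48 = 1·26 + 22; 26 = 1·22 + 4; 22 = 5·4 + 2; 4 = 2·2 + 0 → 2
2 divides 106, so a solution exists.

Yes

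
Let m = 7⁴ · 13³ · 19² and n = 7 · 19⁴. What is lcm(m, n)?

687442884037

max exponent per prime: 7⁴ · 13³ · 19⁴ = 687442884037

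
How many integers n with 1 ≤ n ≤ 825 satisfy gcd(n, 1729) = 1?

Prime factors of 1729: 7, 13, 19. Count integers ≤ 825 divisible by none of them.
By inclusion–exclusion: 825 − ⌊825/7⌋ − ⌊825/13⌋ − ⌊825/19⌋ + ⌊825/91⌋ + ⌊825/133⌋ + ⌊825/247⌋ − ⌊825/1729⌋ = 620.

620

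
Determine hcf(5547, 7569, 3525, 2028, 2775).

3

gcd(5547, 7569): 7569 = 1·5547 + 2022; 5547 = 2·2022 + 1503; 2022 = 1·1503 + 519; 1503 = 2·519 + 465; 519 = 1·465 + 54; 465 = 8·54 + 33; 54 = 1·33 + 21; 33 = 1·21 + 12; 21 = 1·12 + 9; 12 = 1·9 + 3; 9 = 3·3 + 0 → 3
gcd(3, 3525): 3525 = 1175·3 + 0 → 3
gcd(3, 2028): 2028 = 676·3 + 0 → 3
gcd(3, 2775): 2775 = 925·3 + 0 → 3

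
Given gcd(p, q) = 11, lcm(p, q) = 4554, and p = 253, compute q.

198

p·q = gcd·lcm = 11·4554 = 50094, so q = 50094/253 = 198.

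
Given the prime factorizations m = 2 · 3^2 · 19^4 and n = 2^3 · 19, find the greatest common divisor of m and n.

38

min exponent per shared prime: 2 · 19 = 38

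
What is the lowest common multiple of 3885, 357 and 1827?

3885 = 3 · 5 · 7 · 37; 357 = 3 · 7 · 17; 1827 = 3² · 7 · 29
lcm takes max exponent of each prime: 3² · 5 · 7 · 17 · 29 · 37 = 5745915

5745915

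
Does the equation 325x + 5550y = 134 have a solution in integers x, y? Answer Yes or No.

No

By Bézout, 325x + 5550y = 134 has integer solutions iff gcd(325, 5550) | 134.
Euclid: 5550 = 17·325 + 25; 325 = 13·25 + 0. gcd = 25; 134 mod 25 = 9. No.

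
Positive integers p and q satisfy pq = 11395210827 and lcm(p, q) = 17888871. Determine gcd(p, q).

637

gcd·lcm = product, so gcd = 11395210827/17888871 = 637.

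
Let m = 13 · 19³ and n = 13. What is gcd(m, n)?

min exponent per shared prime: 13 = 13

13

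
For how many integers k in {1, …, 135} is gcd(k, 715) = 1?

Prime factors of 715: 5, 11, 13. Count integers ≤ 135 divisible by none of them.
By inclusion–exclusion: 135 − ⌊135/5⌋ − ⌊135/11⌋ − ⌊135/13⌋ + ⌊135/55⌋ + ⌊135/65⌋ + ⌊135/143⌋ − ⌊135/715⌋ = 90.

90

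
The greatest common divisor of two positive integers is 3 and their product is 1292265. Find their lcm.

gcd·lcm = product, so lcm = 1292265/3 = 430755.

430755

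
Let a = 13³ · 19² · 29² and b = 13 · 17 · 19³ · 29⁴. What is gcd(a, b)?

min exponent per shared prime: 13 · 19² · 29² = 3946813

3946813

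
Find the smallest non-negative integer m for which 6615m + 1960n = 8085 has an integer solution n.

Reduce mod 1960: 6615m ≡ 8085 (mod 1960). With g = gcd(6615, 1960) = 245 dividing 8085, divide through: 27m ≡ 33 (mod 8).
Since gcd(27, 8) = 1, m ≡ 33·(27)⁻¹ ≡ 3 (mod 8). Smallest non-negative: 3.

3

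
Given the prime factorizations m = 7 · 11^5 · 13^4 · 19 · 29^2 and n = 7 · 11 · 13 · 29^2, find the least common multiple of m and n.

max exponent per prime: 7 · 11^5 · 13^4 · 19 · 29^2 = 514498925123183

514498925123183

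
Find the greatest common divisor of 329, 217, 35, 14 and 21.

329 = 7 · 47; 217 = 7 · 31; 35 = 5 · 7; 14 = 2 · 7; 21 = 3 · 7
gcd takes min exponent of each prime: 7 = 7

7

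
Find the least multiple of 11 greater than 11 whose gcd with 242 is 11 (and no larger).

33

Multiples of 11 above 11: 11·2, 11·3, … . Need the cofactor coprime to 242/11 = 22.
Checking s = 2, 3, … the first with gcd(s, 22) = 1 is s = 3, giving 33.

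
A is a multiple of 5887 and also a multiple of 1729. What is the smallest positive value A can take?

5887 = 7 · 29²; 1729 = 7 · 13 · 19
max exponents: 7 · 13 · 19 · 29² = 1454089

1454089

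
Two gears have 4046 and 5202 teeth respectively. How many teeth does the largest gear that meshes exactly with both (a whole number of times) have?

578

4046 = 2 · 7 · 17²
5202 = 2 · 3² · 17²
Common: 2 · 17² = 578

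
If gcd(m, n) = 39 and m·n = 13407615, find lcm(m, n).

gcd·lcm = product, so lcm = 13407615/39 = 343785.

343785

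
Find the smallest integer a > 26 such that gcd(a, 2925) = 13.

52

Multiples of 13 above 26: 13·3, 13·4, … . Need the cofactor coprime to 2925/13 = 225.
Checking s = 3, 4, … the first with gcd(s, 225) = 1 is s = 4, giving 52.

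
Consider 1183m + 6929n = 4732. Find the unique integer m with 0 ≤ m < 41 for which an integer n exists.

4

gcd(1183, 6929) = 169 (Euclid: 6929 = 5·1183 + 1014; 1183 = 1·1014 + 169; 1014 = 6·169 + 0), and 169 | 4732.
Extended Euclid: 1183·(6) + 6929·(-1) = 169. Scale by 28: m₀ = 168.
General solution m = m₀ + 41t; reducing mod 41 gives m = 4 (and n = 0).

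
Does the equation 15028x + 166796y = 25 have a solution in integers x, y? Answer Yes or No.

gcd(15028, 166796): 166796 = 11·15028 + 1488; 15028 = 10·1488 + 148; 1488 = 10·148 + 8; 148 = 18·8 + 4; 8 = 2·4 + 0 → 4
4 does not divide 25, so a solution does not exist.

No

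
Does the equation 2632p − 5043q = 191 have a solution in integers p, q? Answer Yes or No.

Yes

gcd(2632, 5043): 5043 = 1·2632 + 2411; 2632 = 1·2411 + 221; 2411 = 10·221 + 201; 221 = 1·201 + 20; 201 = 10·20 + 1; 20 = 20·1 + 0 → 1
1 divides 191, so a solution exists.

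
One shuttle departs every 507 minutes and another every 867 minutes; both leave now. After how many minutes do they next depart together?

gcd first: 867 = 1·507 + 360; 507 = 1·360 + 147; 360 = 2·147 + 66; 147 = 2·66 + 15; 66 = 4·15 + 6; 15 = 2·6 + 3; 6 = 2·3 + 0 → gcd = 3
lcm = 507·867/gcd = 439569/3 = 146523

146523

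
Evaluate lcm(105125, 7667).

105125 = 5³ · 29²; 7667 = 11 · 17 · 41
max exponents: 5³ · 11 · 17 · 29² · 41 = 805993375

805993375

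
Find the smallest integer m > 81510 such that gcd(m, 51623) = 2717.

Multiples of 2717 above 81510: 2717·31, 2717·32, … . Need the cofactor coprime to 51623/2717 = 19.
Checking s = 31, 32, … the first with gcd(s, 19) = 1 is s = 31, giving 84227.

84227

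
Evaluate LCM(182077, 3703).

gcd first: 182077 = 49·3703 + 630; 3703 = 5·630 + 553; 630 = 1·553 + 77; 553 = 7·77 + 14; 77 = 5·14 + 7; 14 = 2·7 + 0 → gcd = 7
lcm = 182077·3703/gcd = 674231131/7 = 96318733

96318733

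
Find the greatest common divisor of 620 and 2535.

5

Euclid: 2535 = 4·620 + 55; 620 = 11·55 + 15; 55 = 3·15 + 10; 15 = 1·10 + 5; 10 = 2·5 + 0. Last nonzero remainder: 5.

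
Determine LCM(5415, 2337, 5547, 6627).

lcm(5415, 2337) = 5415·2337/gcd = 12654855/57 = 222015
lcm(222015, 5547) = 222015·5547/gcd = 1231517205/3 = 410505735
lcm(410505735, 6627) = 410505735·6627/gcd = 2720421505845/3 = 906807168615

906807168615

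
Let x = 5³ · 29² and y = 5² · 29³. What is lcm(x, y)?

max exponent per prime: 5³ · 29³ = 3048625

3048625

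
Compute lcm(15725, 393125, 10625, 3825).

3538125

15725 = 5² · 17 · 37; 393125 = 5⁴ · 17 · 37; 10625 = 5⁴ · 17; 3825 = 3² · 5² · 17
lcm takes max exponent of each prime: 3² · 5⁴ · 17 · 37 = 3538125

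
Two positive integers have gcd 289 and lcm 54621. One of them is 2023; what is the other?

7803

Using pq = gcd(p,q)·lcm(p,q) = 289·54621 = 15785469, we get q = 15785469/2023 = 7803.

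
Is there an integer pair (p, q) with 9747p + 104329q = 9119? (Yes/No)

By Bézout, 9747p + 104329q = 9119 has integer solutions iff gcd(9747, 104329) | 9119.
Euclid: 104329 = 10·9747 + 6859; 9747 = 1·6859 + 2888; 6859 = 2·2888 + 1083; 2888 = 2·1083 + 722; 1083 = 1·722 + 361; 722 = 2·361 + 0. gcd = 361; 9119 mod 361 = 94. No.

No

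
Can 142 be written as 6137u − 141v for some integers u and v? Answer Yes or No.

Yes

gcd(6137, 141): 6137 = 43·141 + 74; 141 = 1·74 + 67; 74 = 1·67 + 7; 67 = 9·7 + 4; 7 = 1·4 + 3; 4 = 1·3 + 1; 3 = 3·1 + 0 → 1
1 divides 142, so a solution exists.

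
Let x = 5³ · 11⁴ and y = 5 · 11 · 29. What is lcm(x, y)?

53073625

max exponent per prime: 5³ · 11⁴ · 29 = 53073625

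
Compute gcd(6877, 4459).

6877 = 13 · 23²
4459 = 7³ · 13
Common: 13 = 13

13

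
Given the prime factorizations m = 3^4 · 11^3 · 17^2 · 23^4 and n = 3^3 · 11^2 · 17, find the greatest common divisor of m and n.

min exponent per shared prime: 3^3 · 11^2 · 17 = 55539

55539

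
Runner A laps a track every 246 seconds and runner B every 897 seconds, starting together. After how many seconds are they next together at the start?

246 = 2 · 3 · 41; 897 = 3 · 13 · 23
max exponents: 2 · 3 · 13 · 23 · 41 = 73554

73554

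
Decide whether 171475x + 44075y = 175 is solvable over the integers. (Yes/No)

Yes

gcd(171475, 44075): 171475 = 3·44075 + 39250; 44075 = 1·39250 + 4825; 39250 = 8·4825 + 650; 4825 = 7·650 + 275; 650 = 2·275 + 100; 275 = 2·100 + 75; 100 = 1·75 + 25; 75 = 3·25 + 0 → 25
25 divides 175, so a solution exists.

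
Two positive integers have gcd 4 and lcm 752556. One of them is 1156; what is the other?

p·q = gcd·lcm = 4·752556 = 3010224, so q = 3010224/1156 = 2604.

2604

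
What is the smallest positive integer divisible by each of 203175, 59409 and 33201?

lcm(203175, 59409) = 203175·59409/gcd = 12070423575/63 = 191594025
lcm(191594025, 33201) = 191594025·33201/gcd = 6361113224025/63 = 100970051175

100970051175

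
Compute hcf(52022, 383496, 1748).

38

gcd(52022, 383496): 383496 = 7·52022 + 19342; 52022 = 2·19342 + 13338; 19342 = 1·13338 + 6004; 13338 = 2·6004 + 1330; 6004 = 4·1330 + 684; 1330 = 1·684 + 646; 684 = 1·646 + 38; 646 = 17·38 + 0 → 38
gcd(38, 1748): 1748 = 46·38 + 0 → 38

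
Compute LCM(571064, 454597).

69098744

571064 = 2³ · 13 · 17² · 19; 454597 = 11² · 13 · 17²
max exponents: 2³ · 11² · 13 · 17² · 19 = 69098744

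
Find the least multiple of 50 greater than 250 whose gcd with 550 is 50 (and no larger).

gcd(a, 550) = 50 forces 50 | a; write a = 50s. Then gcd(50s, 50·11) = 50·gcd(s, 11), so need gcd(s, 11) = 1.
50s > 250 gives s ≥ 6. The least s ≥ 6 coprime to 11 is 6, so a = 50·6 = 300.

300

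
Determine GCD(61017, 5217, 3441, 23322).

61017 = 3 · 11 · 43²; 5217 = 3 · 37 · 47; 3441 = 3 · 31 · 37; 23322 = 2 · 3 · 13² · 23
gcd takes min exponent of each prime: 3 = 3

3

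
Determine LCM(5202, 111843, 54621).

5202 = 2 · 3² · 17²; 111843 = 3² · 17² · 43; 54621 = 3³ · 7 · 17²
lcm takes max exponent of each prime: 2 · 3³ · 7 · 17² · 43 = 4697406

4697406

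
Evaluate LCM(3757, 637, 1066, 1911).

45286878

3757 = 13 · 17²; 637 = 7² · 13; 1066 = 2 · 13 · 41; 1911 = 3 · 7² · 13
lcm takes max exponent of each prime: 2 · 3 · 7² · 13 · 17² · 41 = 45286878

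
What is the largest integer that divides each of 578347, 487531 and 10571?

11

gcd(578347, 487531): 578347 = 1·487531 + 90816; 487531 = 5·90816 + 33451; 90816 = 2·33451 + 23914; 33451 = 1·23914 + 9537; 23914 = 2·9537 + 4840; 9537 = 1·4840 + 4697; 4840 = 1·4697 + 143; 4697 = 32·143 + 121; 143 = 1·121 + 22; 121 = 5·22 + 11; 22 = 2·11 + 0 → 11
gcd(11, 10571): 10571 = 961·11 + 0 → 11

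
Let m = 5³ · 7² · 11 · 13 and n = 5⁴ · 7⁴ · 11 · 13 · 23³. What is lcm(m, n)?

2610908925625

max exponent per prime: 5⁴ · 7⁴ · 11 · 13 · 23³ = 2610908925625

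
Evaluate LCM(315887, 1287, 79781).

17447386671

lcm(315887, 1287) = 315887·1287/gcd = 406546569/143 = 2842983
lcm(2842983, 79781) = 2842983·79781/gcd = 226816026723/13 = 17447386671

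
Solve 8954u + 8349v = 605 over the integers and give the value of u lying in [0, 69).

1

Euclid: 8954 = 1·8349 + 605; 8349 = 13·605 + 484; 605 = 1·484 + 121; 484 = 4·121 + 0 → gcd = 121; 605 = 121·5.
Back-substitution yields 8954·(14) + 8349·(-15) = 121, so one solution is u = 14·5 = 70, v = -15·5 = -75.
Solutions in u differ by 8349/121 = 69; the one in [0, 69) is 70 mod 69 = 1.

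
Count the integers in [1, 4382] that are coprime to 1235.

Prime factors of 1235: 5, 13, 19. Count integers ≤ 4382 divisible by none of them.
By inclusion–exclusion: 4382 − ⌊4382/5⌋ − ⌊4382/13⌋ − ⌊4382/19⌋ + ⌊4382/65⌋ + ⌊4382/95⌋ + ⌊4382/247⌋ − ⌊4382/1235⌋ = 3066.

3066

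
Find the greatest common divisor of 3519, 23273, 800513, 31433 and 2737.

3519 = 3² · 17 · 23; 23273 = 17 · 37²; 800513 = 7² · 17 · 31²; 31433 = 17 · 43²; 2737 = 7 · 17 · 23
gcd takes min exponent of each prime: 17 = 17

17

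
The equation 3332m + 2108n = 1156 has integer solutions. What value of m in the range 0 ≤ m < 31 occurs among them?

gcd(3332, 2108) = 68 (Euclid: 3332 = 1·2108 + 1224; 2108 = 1·1224 + 884; 1224 = 1·884 + 340; 884 = 2·340 + 204; 340 = 1·204 + 136; 204 = 1·136 + 68; 136 = 2·68 + 0), and 68 | 1156.
Extended Euclid: 3332·(-12) + 2108·(19) = 68. Scale by 17: m₀ = -204.
General solution m = m₀ + 31t; reducing mod 31 gives m = 13 (and n = -20).

13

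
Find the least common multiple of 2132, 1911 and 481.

11595948

lcm(2132, 1911) = 2132·1911/gcd = 4074252/13 = 313404
lcm(313404, 481) = 313404·481/gcd = 150747324/13 = 11595948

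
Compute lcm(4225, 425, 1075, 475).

4225 = 5² · 13²; 425 = 5² · 17; 1075 = 5² · 43; 475 = 5² · 19
lcm takes max exponent of each prime: 5² · 13² · 17 · 19 · 43 = 58681025

58681025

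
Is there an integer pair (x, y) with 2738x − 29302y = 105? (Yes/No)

No

By Bézout, 2738x − 29302y = 105 has integer solutions iff gcd(2738, 29302) | 105.
Euclid: 29302 = 10·2738 + 1922; 2738 = 1·1922 + 816; 1922 = 2·816 + 290; 816 = 2·290 + 236; 290 = 1·236 + 54; 236 = 4·54 + 20; 54 = 2·20 + 14; 20 = 1·14 + 6; 14 = 2·6 + 2; 6 = 3·2 + 0. gcd = 2; 105 mod 2 = 1. No.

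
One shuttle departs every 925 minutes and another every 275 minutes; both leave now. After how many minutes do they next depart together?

10175

925 = 5² · 37; 275 = 5² · 11
max exponents: 5² · 11 · 37 = 10175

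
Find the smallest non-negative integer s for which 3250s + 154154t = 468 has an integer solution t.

Euclid: 154154 = 47·3250 + 1404; 3250 = 2·1404 + 442; 1404 = 3·442 + 78; 442 = 5·78 + 52; 78 = 1·52 + 26; 52 = 2·26 + 0 → gcd = 26; 468 = 26·18.
Back-substitution yields 3250·(-2087) + 154154·(44) = 26, so one solution is s = -2087·18 = -37566, t = 44·18 = 792.
Solutions in s differ by 154154/26 = 5929; the one in [0, 5929) is -37566 mod 5929 = 3937.

3937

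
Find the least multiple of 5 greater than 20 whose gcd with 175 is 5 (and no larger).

175 = 5·35. Any m with gcd(m, 175) = 5 is a multiple of 5, say 5s, with s coprime to 35.
Need s > 20/5, so s ≥ 5. First s ≥ 5 with gcd(s, 35) = 1 is s = 6. Thus m = 5·6 = 30.

30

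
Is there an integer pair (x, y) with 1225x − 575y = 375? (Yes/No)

Yes

By Bézout, 1225x − 575y = 375 has integer solutions iff gcd(1225, 575) | 375.
Euclid: 1225 = 2·575 + 75; 575 = 7·75 + 50; 75 = 1·50 + 25; 50 = 2·25 + 0. gcd = 25; 375 mod 25 = 0. Yes.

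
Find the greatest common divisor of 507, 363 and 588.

gcd(507, 363): 507 = 1·363 + 144; 363 = 2·144 + 75; 144 = 1·75 + 69; 75 = 1·69 + 6; 69 = 11·6 + 3; 6 = 2·3 + 0 → 3
gcd(3, 588): 588 = 196·3 + 0 → 3

3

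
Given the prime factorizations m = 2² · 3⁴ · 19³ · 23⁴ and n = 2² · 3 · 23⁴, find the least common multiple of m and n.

max exponent per prime: 2² · 3⁴ · 19³ · 23⁴ = 621895131756

621895131756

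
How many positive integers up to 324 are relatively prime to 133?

263

133 = 7·19. Inclusion–exclusion on these primes:
324 − ⌊324/7⌋ − ⌊324/19⌋ + ⌊324/133⌋ = 263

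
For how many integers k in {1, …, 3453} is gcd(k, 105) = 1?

105 = 3·5·7. Inclusion–exclusion on these primes:
3453 − ⌊3453/3⌋ − ⌊3453/5⌋ − ⌊3453/7⌋ + ⌊3453/15⌋ + ⌊3453/21⌋ + ⌊3453/35⌋ − ⌊3453/105⌋ = 1579

1579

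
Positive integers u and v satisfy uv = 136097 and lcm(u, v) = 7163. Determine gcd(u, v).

19

From gcd × lcm = uv: gcd = 136097 / 7163 = 19.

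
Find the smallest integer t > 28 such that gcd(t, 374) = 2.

374 = 2·187. Any t with gcd(t, 374) = 2 is a multiple of 2, say 2s, with s coprime to 187.
Need s > 28/2, so s ≥ 15. First s ≥ 15 with gcd(s, 187) = 1 is s = 15. Thus t = 2·15 = 30.

30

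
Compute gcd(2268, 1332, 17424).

gcd(2268, 1332): 2268 = 1·1332 + 936; 1332 = 1·936 + 396; 936 = 2·396 + 144; 396 = 2·144 + 108; 144 = 1·108 + 36; 108 = 3·36 + 0 → 36
gcd(36, 17424): 17424 = 484·36 + 0 → 36

36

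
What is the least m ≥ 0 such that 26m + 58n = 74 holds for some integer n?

gcd(26, 58) = 2 (Euclid: 58 = 2·26 + 6; 26 = 4·6 + 2; 6 = 3·2 + 0), and 2 | 74.
Extended Euclid: 26·(9) + 58·(-4) = 2. Scale by 37: m₀ = 333.
General solution m = m₀ + 29t; reducing mod 29 gives m = 14 (and n = -5).

14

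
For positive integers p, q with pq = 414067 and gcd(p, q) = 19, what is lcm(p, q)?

21793

Since gcd(p,q)·lcm(p,q) = pq, lcm = 414067/19 = 21793.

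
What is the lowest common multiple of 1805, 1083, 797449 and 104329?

lcm(1805, 1083) = 1805·1083/gcd = 1954815/361 = 5415
lcm(5415, 797449) = 5415·797449/gcd = 4318186335/361 = 11961735
lcm(11961735, 104329) = 11961735·104329/gcd = 1247955850815/361 = 3456941415

3456941415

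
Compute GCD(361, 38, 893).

gcd(361, 38): 361 = 9·38 + 19; 38 = 2·19 + 0 → 19
gcd(19, 893): 893 = 47·19 + 0 → 19

19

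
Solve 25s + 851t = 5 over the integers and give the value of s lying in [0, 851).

Euclid: 851 = 34·25 + 1; 25 = 25·1 + 0 → gcd = 1; 5 = 1·5.
Back-substitution yields 25·(-34) + 851·(1) = 1, so one solution is s = -34·5 = -170, t = 1·5 = 5.
Solutions in s differ by 851/1 = 851; the one in [0, 851) is -170 mod 851 = 681.

681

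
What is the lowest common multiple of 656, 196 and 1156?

656 = 2⁴ · 41; 196 = 2² · 7²; 1156 = 2² · 17²
lcm takes max exponent of each prime: 2⁴ · 7² · 17² · 41 = 9289616

9289616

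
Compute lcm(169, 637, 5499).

169 = 13²; 637 = 7² · 13; 5499 = 3² · 13 · 47
lcm takes max exponent of each prime: 3² · 7² · 13² · 47 = 3502863

3502863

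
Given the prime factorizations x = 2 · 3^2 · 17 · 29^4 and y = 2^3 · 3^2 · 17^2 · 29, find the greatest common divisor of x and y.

8874

min exponent per shared prime: 2 · 3^2 · 17 · 29 = 8874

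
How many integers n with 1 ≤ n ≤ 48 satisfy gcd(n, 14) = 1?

21

Prime factors of 14: 2, 7. Count integers ≤ 48 divisible by none of them.
By inclusion–exclusion: 48 − ⌊48/2⌋ − ⌊48/7⌋ + ⌊48/14⌋ = 21.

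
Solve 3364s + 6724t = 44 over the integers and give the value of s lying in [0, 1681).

Euclid: 6724 = 1·3364 + 3360; 3364 = 1·3360 + 4; 3360 = 840·4 + 0 → gcd = 4; 44 = 4·11.
Back-substitution yields 3364·(2) + 6724·(-1) = 4, so one solution is s = 2·11 = 22, t = -1·11 = -11.
Solutions in s differ by 6724/4 = 1681; the one in [0, 1681) is 22 mod 1681 = 22.

22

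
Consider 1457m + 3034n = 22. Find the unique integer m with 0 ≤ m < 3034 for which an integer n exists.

2174

Euclid: 3034 = 2·1457 + 120; 1457 = 12·120 + 17; 120 = 7·17 + 1; 17 = 17·1 + 0 → gcd = 1; 22 = 1·22.
Back-substitution yields 1457·(-177) + 3034·(85) = 1, so one solution is m = -177·22 = -3894, n = 85·22 = 1870.
Solutions in m differ by 3034/1 = 3034; the one in [0, 3034) is -3894 mod 3034 = 2174.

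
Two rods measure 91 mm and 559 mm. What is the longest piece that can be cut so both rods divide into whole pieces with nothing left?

91 = 7 · 13
559 = 13 · 43
Common: 13 = 13

13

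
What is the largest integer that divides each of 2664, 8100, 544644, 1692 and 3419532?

gcd(2664, 8100): 8100 = 3·2664 + 108; 2664 = 24·108 + 72; 108 = 1·72 + 36; 72 = 2·36 + 0 → 36
gcd(36, 544644): 544644 = 15129·36 + 0 → 36
gcd(36, 1692): 1692 = 47·36 + 0 → 36
gcd(36, 3419532): 3419532 = 94987·36 + 0 → 36

36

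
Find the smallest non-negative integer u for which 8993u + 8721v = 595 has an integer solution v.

419

gcd(8993, 8721) = 17 (Euclid: 8993 = 1·8721 + 272; 8721 = 32·272 + 17; 272 = 16·17 + 0), and 17 | 595.
Extended Euclid: 8993·(-32) + 8721·(33) = 17. Scale by 35: u₀ = -1120.
General solution u = u₀ + 513t; reducing mod 513 gives u = 419 (and v = -432).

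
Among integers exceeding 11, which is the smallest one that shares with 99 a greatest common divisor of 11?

99 = 11·9. Any m with gcd(m, 99) = 11 is a multiple of 11, say 11s, with s coprime to 9.
Need s > 11/11, so s ≥ 2. First s ≥ 2 with gcd(s, 9) = 1 is s = 2. Thus m = 11·2 = 22.

22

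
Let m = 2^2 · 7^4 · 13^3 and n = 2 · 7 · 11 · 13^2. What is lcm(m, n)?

232099868

max exponent per prime: 2^2 · 7^4 · 11 · 13^3 = 232099868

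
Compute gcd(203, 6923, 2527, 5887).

7

gcd(203, 6923): 6923 = 34·203 + 21; 203 = 9·21 + 14; 21 = 1·14 + 7; 14 = 2·7 + 0 → 7
gcd(7, 2527): 2527 = 361·7 + 0 → 7
gcd(7, 5887): 5887 = 841·7 + 0 → 7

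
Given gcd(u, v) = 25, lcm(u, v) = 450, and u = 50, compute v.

u·v = gcd·lcm = 25·450 = 11250, so v = 11250/50 = 225.

225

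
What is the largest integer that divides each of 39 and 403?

39 = 3 · 13
403 = 13 · 31
Common: 13 = 13

13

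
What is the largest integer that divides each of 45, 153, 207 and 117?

gcd(45, 153): 153 = 3·45 + 18; 45 = 2·18 + 9; 18 = 2·9 + 0 → 9
gcd(9, 207): 207 = 23·9 + 0 → 9
gcd(9, 117): 117 = 13·9 + 0 → 9

9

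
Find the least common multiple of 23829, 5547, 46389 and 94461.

456425511079083

23829 = 3 · 13² · 47; 5547 = 3 · 43²; 46389 = 3 · 7 · 47²; 94461 = 3 · 23 · 37²
lcm takes max exponent of each prime: 3 · 7 · 13² · 23 · 37² · 43² · 47² = 456425511079083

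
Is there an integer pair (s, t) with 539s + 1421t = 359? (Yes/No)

No

gcd(539, 1421): 1421 = 2·539 + 343; 539 = 1·343 + 196; 343 = 1·196 + 147; 196 = 1·147 + 49; 147 = 3·49 + 0 → 49
49 does not divide 359, so a solution does not exist.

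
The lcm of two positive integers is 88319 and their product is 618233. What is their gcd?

From gcd × lcm = mn: gcd = 618233 / 88319 = 7.

7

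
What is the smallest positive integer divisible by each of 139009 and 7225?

139009 = 13 · 17² · 37; 7225 = 5² · 17²
max exponents: 5² · 13 · 17² · 37 = 3475225

3475225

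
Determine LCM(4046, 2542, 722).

1856430226

4046 = 2 · 7 · 17²; 2542 = 2 · 31 · 41; 722 = 2 · 19²
lcm takes max exponent of each prime: 2 · 7 · 17² · 19² · 31 · 41 = 1856430226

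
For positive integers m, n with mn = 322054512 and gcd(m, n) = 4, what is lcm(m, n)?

gcd·lcm = product, so lcm = 322054512/4 = 80513628.

80513628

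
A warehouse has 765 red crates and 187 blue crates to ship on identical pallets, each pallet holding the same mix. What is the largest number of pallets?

17

Euclid: 765 = 4·187 + 17; 187 = 11·17 + 0. Last nonzero remainder: 17.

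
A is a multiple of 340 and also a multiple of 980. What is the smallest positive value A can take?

16660

340 = 2² · 5 · 17; 980 = 2² · 5 · 7²
max exponents: 2² · 5 · 7² · 17 = 16660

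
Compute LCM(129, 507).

21801

129 = 3 · 43; 507 = 3 · 13²
max exponents: 3 · 13² · 43 = 21801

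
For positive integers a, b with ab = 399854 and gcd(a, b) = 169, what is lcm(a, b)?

2366

For any two positive integers, gcd × lcm equals their product. Hence lcm = 399854 / 169 = 2366.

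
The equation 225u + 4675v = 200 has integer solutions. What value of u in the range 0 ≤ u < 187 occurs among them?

84

Euclid: 4675 = 20·225 + 175; 225 = 1·175 + 50; 175 = 3·50 + 25; 50 = 2·25 + 0 → gcd = 25; 200 = 25·8.
Back-substitution yields 225·(-83) + 4675·(4) = 25, so one solution is u = -83·8 = -664, v = 4·8 = 32.
Solutions in u differ by 4675/25 = 187; the one in [0, 187) is -664 mod 187 = 84.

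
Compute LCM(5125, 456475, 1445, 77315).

lcm(5125, 456475) = 5125·456475/gcd = 2339434375/25 = 93577375
lcm(93577375, 1445) = 93577375·1445/gcd = 135219306875/5 = 27043861375
lcm(27043861375, 77315) = 27043861375·77315/gcd = 2090896142208125/5 = 418179228441625

418179228441625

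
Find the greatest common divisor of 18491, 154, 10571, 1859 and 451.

11

gcd(18491, 154): 18491 = 120·154 + 11; 154 = 14·11 + 0 → 11
gcd(11, 10571): 10571 = 961·11 + 0 → 11
gcd(11, 1859): 1859 = 169·11 + 0 → 11
gcd(11, 451): 451 = 41·11 + 0 → 11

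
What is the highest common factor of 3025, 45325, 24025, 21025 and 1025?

25

3025 = 5² · 11²; 45325 = 5² · 7² · 37; 24025 = 5² · 31²; 21025 = 5² · 29²; 1025 = 5² · 41
gcd takes min exponent of each prime: 5² = 25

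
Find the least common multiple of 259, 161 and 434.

lcm(259, 161) = 259·161/gcd = 41699/7 = 5957
lcm(5957, 434) = 5957·434/gcd = 2585338/7 = 369334

369334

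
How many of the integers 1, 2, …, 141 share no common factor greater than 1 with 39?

Prime factors of 39: 3, 13. Count integers ≤ 141 divisible by none of them.
By inclusion–exclusion: 141 − ⌊141/3⌋ − ⌊141/13⌋ + ⌊141/39⌋ = 87.

87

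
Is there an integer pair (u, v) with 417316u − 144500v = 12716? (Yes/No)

By Bézout, 417316u − 144500v = 12716 has integer solutions iff gcd(417316, 144500) | 12716.
Euclid: 417316 = 2·144500 + 128316; 144500 = 1·128316 + 16184; 128316 = 7·16184 + 15028; 16184 = 1·15028 + 1156; 15028 = 13·1156 + 0. gcd = 1156; 12716 mod 1156 = 0. Yes.

Yes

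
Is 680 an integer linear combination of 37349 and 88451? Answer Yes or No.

gcd(37349, 88451): 88451 = 2·37349 + 13753; 37349 = 2·13753 + 9843; 13753 = 1·9843 + 3910; 9843 = 2·3910 + 2023; 3910 = 1·2023 + 1887; 2023 = 1·1887 + 136; 1887 = 13·136 + 119; 136 = 1·119 + 17; 119 = 7·17 + 0 → 17
17 divides 680, so a solution exists.

Yes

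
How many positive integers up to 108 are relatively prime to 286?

Prime factors of 286: 2, 11, 13. Count integers ≤ 108 divisible by none of them.
By inclusion–exclusion: 108 − ⌊108/2⌋ − ⌊108/11⌋ − ⌊108/13⌋ + ⌊108/22⌋ + ⌊108/26⌋ + ⌊108/143⌋ − ⌊108/286⌋ = 45.

45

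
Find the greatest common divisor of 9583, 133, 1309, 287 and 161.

gcd(9583, 133): 9583 = 72·133 + 7; 133 = 19·7 + 0 → 7
gcd(7, 1309): 1309 = 187·7 + 0 → 7
gcd(7, 287): 287 = 41·7 + 0 → 7
gcd(7, 161): 161 = 23·7 + 0 → 7

7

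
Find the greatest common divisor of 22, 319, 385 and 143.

11

22 = 2 · 11; 319 = 11 · 29; 385 = 5 · 7 · 11; 143 = 11 · 13
gcd takes min exponent of each prime: 11 = 11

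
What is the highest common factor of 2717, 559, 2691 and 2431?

13

2717 = 11 · 13 · 19; 559 = 13 · 43; 2691 = 3² · 13 · 23; 2431 = 11 · 13 · 17
gcd takes min exponent of each prime: 13 = 13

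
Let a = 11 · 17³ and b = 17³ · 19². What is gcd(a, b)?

4913

min exponent per shared prime: 17³ = 4913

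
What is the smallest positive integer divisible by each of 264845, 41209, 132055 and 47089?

115371868682455

lcm(264845, 41209) = 264845·41209/gcd = 10913997605/49 = 222734645
lcm(222734645, 132055) = 222734645·132055/gcd = 29413223545475/245 = 120053973655
lcm(120053973655, 47089) = 120053973655·47089/gcd = 5653221565440295/49 = 115371868682455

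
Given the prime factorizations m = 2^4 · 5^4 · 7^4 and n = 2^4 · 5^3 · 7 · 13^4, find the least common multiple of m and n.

max exponent per prime: 2^4 · 5^4 · 7^4 · 13^4 = 685749610000

685749610000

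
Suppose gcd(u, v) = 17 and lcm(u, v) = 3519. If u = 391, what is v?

u·v = gcd·lcm = 17·3519 = 59823, so v = 59823/391 = 153.

153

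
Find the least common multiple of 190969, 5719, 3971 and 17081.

568436224741

190969 = 19² · 23²; 5719 = 7 · 19 · 43; 3971 = 11 · 19²; 17081 = 19 · 29 · 31
lcm takes max exponent of each prime: 7 · 11 · 19² · 23² · 29 · 31 · 43 = 568436224741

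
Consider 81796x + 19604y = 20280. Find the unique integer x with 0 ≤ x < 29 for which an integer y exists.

6

Reduce mod 19604: 81796x ≡ 20280 (mod 19604). With g = gcd(81796, 19604) = 676 dividing 20280, divide through: 121x ≡ 30 (mod 29).
Since gcd(121, 29) = 1, x ≡ 30·(121)⁻¹ ≡ 6 (mod 29). Smallest non-negative: 6.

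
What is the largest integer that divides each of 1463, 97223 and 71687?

133

1463 = 7 · 11 · 19; 97223 = 7 · 17 · 19 · 43; 71687 = 7³ · 11 · 19
gcd takes min exponent of each prime: 7 · 19 = 133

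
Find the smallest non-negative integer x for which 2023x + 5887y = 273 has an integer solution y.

Reduce mod 5887: 2023x ≡ 273 (mod 5887). With g = gcd(2023, 5887) = 7 dividing 273, divide through: 289x ≡ 39 (mod 841).
Since gcd(289, 841) = 1, x ≡ 39·(289)⁻¹ ≡ 425 (mod 841). Smallest non-negative: 425.

425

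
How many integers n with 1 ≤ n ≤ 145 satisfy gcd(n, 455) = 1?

455 = 5·7·13. Inclusion–exclusion on these primes:
145 − ⌊145/5⌋ − ⌊145/7⌋ − ⌊145/13⌋ + ⌊145/35⌋ + ⌊145/65⌋ + ⌊145/91⌋ − ⌊145/455⌋ = 92

92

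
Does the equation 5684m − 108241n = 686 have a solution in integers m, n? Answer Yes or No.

gcd(5684, 108241): 108241 = 19·5684 + 245; 5684 = 23·245 + 49; 245 = 5·49 + 0 → 49
49 divides 686, so a solution exists.

Yes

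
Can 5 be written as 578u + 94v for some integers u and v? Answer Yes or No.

By Bézout, 578u + 94v = 5 has integer solutions iff gcd(578, 94) | 5.
Euclid: 578 = 6·94 + 14; 94 = 6·14 + 10; 14 = 1·10 + 4; 10 = 2·4 + 2; 4 = 2·2 + 0. gcd = 2; 5 mod 2 = 1. No.

No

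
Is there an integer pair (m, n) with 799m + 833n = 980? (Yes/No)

gcd(799, 833): 833 = 1·799 + 34; 799 = 23·34 + 17; 34 = 2·17 + 0 → 17
17 does not divide 980, so a solution does not exist.

No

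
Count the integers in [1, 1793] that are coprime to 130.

Prime factors of 130: 2, 5, 13. Count integers ≤ 1793 divisible by none of them.
By inclusion–exclusion: 1793 − ⌊1793/2⌋ − ⌊1793/5⌋ − ⌊1793/13⌋ + ⌊1793/10⌋ + ⌊1793/26⌋ + ⌊1793/65⌋ − ⌊1793/130⌋ = 663.

663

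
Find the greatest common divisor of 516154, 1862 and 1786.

516154 = 2 · 17² · 19 · 47; 1862 = 2 · 7² · 19; 1786 = 2 · 19 · 47
gcd takes min exponent of each prime: 2 · 19 = 38

38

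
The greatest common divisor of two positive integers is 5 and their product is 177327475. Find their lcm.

35465495

For any two positive integers, gcd × lcm equals their product. Hence lcm = 177327475 / 5 = 35465495.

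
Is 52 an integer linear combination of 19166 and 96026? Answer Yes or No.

By Bézout, 19166m + 96026n = 52 has integer solutions iff gcd(19166, 96026) | 52.
Euclid: 96026 = 5·19166 + 196; 19166 = 97·196 + 154; 196 = 1·154 + 42; 154 = 3·42 + 28; 42 = 1·28 + 14; 28 = 2·14 + 0. gcd = 14; 52 mod 14 = 10. No.

No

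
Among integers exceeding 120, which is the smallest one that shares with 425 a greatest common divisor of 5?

130

Multiples of 5 above 120: 5·25, 5·26, … . Need the cofactor coprime to 425/5 = 85.
Checking s = 25, 26, … the first with gcd(s, 85) = 1 is s = 26, giving 130.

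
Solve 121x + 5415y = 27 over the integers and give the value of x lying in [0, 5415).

Reduce mod 5415: 121x ≡ 27 (mod 5415). With g = gcd(121, 5415) = 1 dividing 27, divide through: 121x ≡ 27 (mod 5415).
Since gcd(121, 5415) = 1, x ≡ 27·(121)⁻¹ ≡ 582 (mod 5415). Smallest non-negative: 582.

582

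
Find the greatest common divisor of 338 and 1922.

2

Euclid: 1922 = 5·338 + 232; 338 = 1·232 + 106; 232 = 2·106 + 20; 106 = 5·20 + 6; 20 = 3·6 + 2; 6 = 3·2 + 0. Last nonzero remainder: 2.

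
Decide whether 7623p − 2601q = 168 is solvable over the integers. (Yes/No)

No

By Bézout, 7623p − 2601q = 168 has integer solutions iff gcd(7623, 2601) | 168.
Euclid: 7623 = 2·2601 + 2421; 2601 = 1·2421 + 180; 2421 = 13·180 + 81; 180 = 2·81 + 18; 81 = 4·18 + 9; 18 = 2·9 + 0. gcd = 9; 168 mod 9 = 6. No.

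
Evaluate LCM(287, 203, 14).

16646

lcm(287, 203) = 287·203/gcd = 58261/7 = 8323
lcm(8323, 14) = 8323·14/gcd = 116522/7 = 16646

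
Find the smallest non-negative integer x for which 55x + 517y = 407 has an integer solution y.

Reduce mod 517: 55x ≡ 407 (mod 517). With g = gcd(55, 517) = 11 dividing 407, divide through: 5x ≡ 37 (mod 47).
Since gcd(5, 47) = 1, x ≡ 37·(5)⁻¹ ≡ 45 (mod 47). Smallest non-negative: 45.

45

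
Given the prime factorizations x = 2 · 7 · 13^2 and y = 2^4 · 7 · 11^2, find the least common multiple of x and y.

2290288

max exponent per prime: 2^4 · 7 · 11^2 · 13^2 = 2290288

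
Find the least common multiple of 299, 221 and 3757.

lcm(299, 221) = 299·221/gcd = 66079/13 = 5083
lcm(5083, 3757) = 5083·3757/gcd = 19096831/221 = 86411

86411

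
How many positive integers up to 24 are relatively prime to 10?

10 = 2·5. Inclusion–exclusion on these primes:
24 − ⌊24/2⌋ − ⌊24/5⌋ + ⌊24/10⌋ = 10

10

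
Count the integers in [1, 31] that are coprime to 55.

23

55 = 5·11. Inclusion–exclusion on these primes:
31 − ⌊31/5⌋ − ⌊31/11⌋ + ⌊31/55⌋ = 23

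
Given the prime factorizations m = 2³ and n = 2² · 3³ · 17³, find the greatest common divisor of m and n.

min exponent per shared prime: 2² = 4

4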